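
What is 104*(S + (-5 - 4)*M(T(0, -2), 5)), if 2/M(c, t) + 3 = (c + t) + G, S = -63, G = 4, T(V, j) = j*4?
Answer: -5616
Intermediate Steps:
T(V, j) = 4*j
M(c, t) = 2/(1 + c + t) (M(c, t) = 2/(-3 + ((c + t) + 4)) = 2/(-3 + (4 + c + t)) = 2/(1 + c + t))
104*(S + (-5 - 4)*M(T(0, -2), 5)) = 104*(-63 + (-5 - 4)*(2/(1 + 4*(-2) + 5))) = 104*(-63 - 18/(1 - 8 + 5)) = 104*(-63 - 18/(-2)) = 104*(-63 - 18*(-1)/2) = 104*(-63 - 9*(-1)) = 104*(-63 + 9) = 104*(-54) = -5616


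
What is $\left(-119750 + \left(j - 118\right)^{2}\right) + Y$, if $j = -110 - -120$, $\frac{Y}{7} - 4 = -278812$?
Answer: $-2059742$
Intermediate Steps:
$Y = -1951656$ ($Y = 28 + 7 \left(-278812\right) = 28 - 1951684 = -1951656$)
$j = 10$ ($j = -110 + 120 = 10$)
$\left(-119750 + \left(j - 118\right)^{2}\right) + Y = \left(-119750 + \left(10 - 118\right)^{2}\right) - 1951656 = \left(-119750 + \left(-108\right)^{2}\right) - 1951656 = \left(-119750 + 11664\right) - 1951656 = -108086 - 1951656 = -2059742$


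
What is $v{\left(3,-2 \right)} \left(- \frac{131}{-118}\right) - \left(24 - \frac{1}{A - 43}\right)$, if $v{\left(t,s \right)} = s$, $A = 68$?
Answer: $- \frac{38616}{1475} \approx -26.18$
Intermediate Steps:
$v{\left(3,-2 \right)} \left(- \frac{131}{-118}\right) - \left(24 - \frac{1}{A - 43}\right) = - 2 \left(- \frac{131}{-118}\right) - \left(24 - \frac{1}{68 - 43}\right) = - 2 \left(\left(-131\right) \left(- \frac{1}{118}\right)\right) - \left(24 - \frac{1}{25}\right) = \left(-2\right) \frac{131}{118} + \left(\frac{1}{25} - 24\right) = - \frac{131}{59} - \frac{599}{25} = - \frac{38616}{1475}$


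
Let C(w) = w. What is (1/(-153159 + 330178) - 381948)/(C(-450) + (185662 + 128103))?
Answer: -67612053011/55462707985 ≈ -1.2191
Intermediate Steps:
(1/(-153159 + 330178) - 381948)/(C(-450) + (185662 + 128103)) = (1/(-153159 + 330178) - 381948)/(-450 + (185662 + 128103)) = (1/177019 - 381948)/(-450 + 313765) = (1/177019 - 381948)/313315 = -67612053011/177019*1/313315 = -67612053011/55462707985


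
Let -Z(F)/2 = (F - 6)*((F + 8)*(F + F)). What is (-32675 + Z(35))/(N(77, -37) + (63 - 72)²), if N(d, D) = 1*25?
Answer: -207255/106 ≈ -1955.2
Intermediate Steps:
Z(F) = -4*F*(-6 + F)*(8 + F) (Z(F) = -2*(F - 6)*(F + 8)*(F + F) = -2*(-6 + F)*(8 + F)*(2*F) = -2*(-6 + F)*2*F*(8 + F) = -4*F*(-6 + F)*(8 + F))
N(d, D) = 25
(-32675 + Z(35))/(N(77, -37) + (63 - 72)²) = (-32675 + 4*35*(48 - 1*35² - 2*35))/(25 + (63 - 72)²) = (-32675 + 4*35*(48 - 1*1225 - 70))/(25 + (-9)²) = (-32675 + 4*35*(48 - 1225 - 70))/(25 + 81) = (-32675 + 4*35*(-1247))/106 = (-32675 - 174580)*(1/106) = -207255*1/106 = -207255/106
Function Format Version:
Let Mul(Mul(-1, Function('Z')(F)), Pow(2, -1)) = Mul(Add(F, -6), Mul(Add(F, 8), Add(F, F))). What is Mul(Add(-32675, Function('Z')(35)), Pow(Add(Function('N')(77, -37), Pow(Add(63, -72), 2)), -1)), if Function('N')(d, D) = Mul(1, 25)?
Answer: Rational(-207255, 106) ≈ -1955.2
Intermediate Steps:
Function('Z')(F) = Mul(-4, F, Add(-6, F), Add(8, F)) (Function('Z')(F) = Mul(-2, Mul(Add(F, -6), Mul(Add(F, 8), Add(F, F)))) = Mul(-2, Mul(Add(-6, F), Mul(Add(8, F), Mul(2, F)))) = Mul(-2, Mul(Add(-6, F), Mul(2, F, Add(8, F)))) = Mul(-2, Mul(2, F, Add(-6, F), Add(8, F))) = Mul(-4, F, Add(-6, F), Add(8, F)))
Function('N')(d, D) = 25
Mul(Add(-32675, Function('Z')(35)), Pow(Add(Function('N')(77, -37), Pow(Add(63, -72), 2)), -1)) = Mul(Add(-32675, Mul(4, 35, Add(48, Mul(-1, Pow(35, 2)), Mul(-2, 35)))), Pow(Add(25, Pow(Add(63, -72), 2)), -1)) = Mul(Add(-32675, Mul(4, 35, Add(48, Mul(-1, 1225), -70))), Pow(Add(25, Pow(-9, 2)), -1)) = Mul(Add(-32675, Mul(4, 35, Add(48, -1225, -70))), Pow(Add(25, 81), -1)) = Mul(Add(-32675, Mul(4, 35, -1247)), Pow(106, -1)) = Mul(Add(-32675, -174580), Rational(1, 106)) = Mul(-207255, Rational(1, 106)) = Rational(-207255, 106)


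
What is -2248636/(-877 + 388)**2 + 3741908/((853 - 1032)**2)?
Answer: 822720236792/7661675961 ≈ 107.38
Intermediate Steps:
-2248636/(-877 + 388)**2 + 3741908/((853 - 1032)**2) = -2248636/((-489)**2) + 3741908/((-179)**2) = -2248636/239121 + 3741908/32041 = 822720236792/7661675961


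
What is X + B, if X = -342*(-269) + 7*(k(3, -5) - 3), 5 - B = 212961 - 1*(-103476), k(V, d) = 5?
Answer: -224420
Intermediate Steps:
B = -316432 (B = 5 - (212961 - 1*(-103476)) = 5 - (212961 + 103476) = 5 - 1*316437 = 5 - 316437 = -316432)
X = 92012 (X = -342*(-269) + 7*(5 - 3) = 91998 + 7*2 = 91998 + 14 = 92012)
X + B = 92012 - 316432 = -224420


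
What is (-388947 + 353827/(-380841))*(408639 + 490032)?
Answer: -44372575074213478/126947 ≈ -3.4954e+11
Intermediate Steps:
(-388947 + 353827/(-380841))*(408639 + 490032) = (-388947 + 353827*(-1/380841))*898671 = (-388947 - 353827/380841)*898671 = -148127318254/380841*898671 = -44372575074213478/126947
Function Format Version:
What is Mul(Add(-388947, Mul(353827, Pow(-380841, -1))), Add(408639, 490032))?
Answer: Rational(-44372575074213478, 126947) ≈ -3.4954e+11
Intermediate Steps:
Mul(Add(-388947, Mul(353827, Pow(-380841, -1))), Add(408639, 490032)) = Mul(Add(-388947, Mul(353827, Rational(-1, 380841))), 898671) = Mul(Add(-388947, Rational(-353827, 380841)), 898671) = Mul(Rational(-148127318254, 380841), 898671) = Rational(-44372575074213478, 126947)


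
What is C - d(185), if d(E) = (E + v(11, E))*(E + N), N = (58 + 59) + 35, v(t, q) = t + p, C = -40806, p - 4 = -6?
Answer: -106184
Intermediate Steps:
p = -2 (p = 4 - 6 = -2)
v(t, q) = -2 + t (v(t, q) = t - 2 = -2 + t)
N = 152 (N = 117 + 35 = 152)
d(E) = (9 + E)*(152 + E) (d(E) = (E + (-2 + 11))*(E + 152) = (E + 9)*(152 + E) = (9 + E)*(152 + E))
C - d(185) = -40806 - (1368 + 185² + 161*185) = -40806 - (1368 + 34225 + 29785) = -40806 - 1*65378 = -40806 - 65378 = -106184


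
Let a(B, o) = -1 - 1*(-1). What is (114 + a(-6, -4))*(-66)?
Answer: -7524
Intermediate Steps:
a(B, o) = 0 (a(B, o) = -1 + 1 = 0)
(114 + a(-6, -4))*(-66) = (114 + 0)*(-66) = 114*(-66) = -7524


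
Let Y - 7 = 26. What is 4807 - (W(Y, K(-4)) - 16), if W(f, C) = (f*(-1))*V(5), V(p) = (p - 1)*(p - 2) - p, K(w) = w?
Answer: 5054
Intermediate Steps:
Y = 33 (Y = 7 + 26 = 33)
V(p) = -p + (-1 + p)*(-2 + p) (V(p) = (-1 + p)*(-2 + p) - p = -p + (-1 + p)*(-2 + p))
W(f, C) = -7*f (W(f, C) = (f*(-1))*(2 + 5² - 4*5) = (-f)*(2 + 25 - 20) = -f*7 = -7*f)
4807 - (W(Y, K(-4)) - 16) = 4807 - (-7*33 - 16) = 4807 - (-231 - 16) = 4807 - 1*(-247) = 4807 + 247 = 5054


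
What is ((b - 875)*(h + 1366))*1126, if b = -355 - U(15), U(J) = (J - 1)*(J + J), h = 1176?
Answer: -4722781800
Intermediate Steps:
U(J) = 2*J*(-1 + J) (U(J) = (-1 + J)*(2*J) = 2*J*(-1 + J))
b = -775 (b = -355 - 2*15*(-1 + 15) = -355 - 2*15*14 = -355 - 1*420 = -355 - 420 = -775)
((b - 875)*(h + 1366))*1126 = ((-775 - 875)*(1176 + 1366))*1126 = -1650*2542*1126 = -4194300*1126 = -4722781800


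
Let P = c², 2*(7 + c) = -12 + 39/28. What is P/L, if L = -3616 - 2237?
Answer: -474721/18355008 ≈ -0.025863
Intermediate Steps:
c = -689/56 (c = -7 + (-12 + 39/28)/2 = -7 + (½)*(-297/28) = -7 - 297/56 = -689/56 ≈ -12.304)
L = -5853
P = 474721/3136 (P = (-689/56)² = 474721/3136 ≈ 151.38)
P/L = (474721/3136)/(-5853) = (474721/3136)*(-1/5853) = -474721/18355008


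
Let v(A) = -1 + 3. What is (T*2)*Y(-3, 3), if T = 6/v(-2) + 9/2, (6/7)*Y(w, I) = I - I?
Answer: 0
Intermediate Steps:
v(A) = 2
Y(w, I) = 0 (Y(w, I) = 7*(I - I)/6 = (7/6)*0 = 0)
T = 15/2 (T = 6/2 + 9/2 = 6*(½) + 9*(½) = 3 + 9/2 = 15/2 ≈ 7.5000)
(T*2)*Y(-3, 3) = ((15/2)*2)*0 = 15*0 = 0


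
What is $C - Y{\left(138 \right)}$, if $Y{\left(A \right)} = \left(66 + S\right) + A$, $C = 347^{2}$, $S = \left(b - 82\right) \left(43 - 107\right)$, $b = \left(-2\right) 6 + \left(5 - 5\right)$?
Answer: $114189$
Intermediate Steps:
$b = -12$ ($b = -12 + 0 = -12$)
$S = 6016$ ($S = \left(-12 - 82\right) \left(43 - 107\right) = \left(-94\right) \left(-64\right) = 6016$)
$C = 120409$
$Y{\left(A \right)} = 6082 + A$ ($Y{\left(A \right)} = \left(66 + 6016\right) + A = 6082 + A$)
$C - Y{\left(138 \right)} = 120409 - \left(6082 + 138\right) = 120409 - 6220 = 114189$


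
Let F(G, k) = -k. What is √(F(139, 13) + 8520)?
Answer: √8507 ≈ 92.233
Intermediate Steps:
√(F(139, 13) + 8520) = √(-1*13 + 8520) = √(-13 + 8520) = √8507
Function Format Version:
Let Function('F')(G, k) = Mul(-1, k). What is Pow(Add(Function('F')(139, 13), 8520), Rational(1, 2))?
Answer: Pow(8507, Rational(1, 2)) ≈ 92.233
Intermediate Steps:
Pow(Add(Function('F')(139, 13), 8520), Rational(1, 2)) = Pow(Add(Mul(-1, 13), 8520), Rational(1, 2)) = Pow(Add(-13, 8520), Rational(1, 2)) = Pow(8507, Rational(1, 2))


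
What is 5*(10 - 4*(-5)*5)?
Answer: 550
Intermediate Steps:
5*(10 - 4*(-5)*5) = 5*(10 + 20*5) = 5*(10 + 100) = 5*110 = 550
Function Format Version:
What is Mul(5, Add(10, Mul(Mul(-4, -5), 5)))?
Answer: 550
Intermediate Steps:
Mul(5, Add(10, Mul(Mul(-4, -5), 5))) = Mul(5, Add(10, Mul(20, 5))) = Mul(5, Add(10, 100)) = Mul(5, 110) = 550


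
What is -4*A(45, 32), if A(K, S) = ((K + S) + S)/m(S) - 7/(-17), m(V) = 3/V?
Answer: -237268/51 ≈ -4652.3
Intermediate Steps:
A(K, S) = 7/17 + S*(K + 2*S)/3 (A(K, S) = ((K + S) + S)/((3/S)) - 7/(-17) = (K + 2*S)*(S/3) - 7*(-1/17) = S*(K + 2*S)/3 + 7/17 = 7/17 + S*(K + 2*S)/3)
-4*A(45, 32) = -4*(7/17 + (⅓)*32*(45 + 2*32)) = -4*(7/17 + (⅓)*32*(45 + 64)) = -4*(7/17 + (⅓)*32*109) = -4*(7/17 + 3488/3) = -4*59317/51 = -237268/51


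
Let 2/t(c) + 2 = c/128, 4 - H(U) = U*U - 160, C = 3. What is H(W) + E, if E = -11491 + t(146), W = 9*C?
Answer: -663208/55 ≈ -12058.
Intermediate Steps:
W = 27 (W = 9*3 = 27)
H(U) = 164 - U² (H(U) = 4 - (U*U - 160) = 4 - (U² - 160) = 4 - (-160 + U²) = 4 + (160 - U²) = 164 - U²)
t(c) = 2/(-2 + c/128)
E = -632133/55 (E = -11491 + 256/(-256 + 146) = -11491 + 256/(-110) = -11491 + 256*(-1/110) = -11491 - 128/55 = -632133/55 ≈ -11493.)
H(W) + E = (164 - 1*27²) - 632133/55 = (164 - 1*729) - 632133/55 = (164 - 729) - 632133/55 = -565 - 632133/55 = -663208/55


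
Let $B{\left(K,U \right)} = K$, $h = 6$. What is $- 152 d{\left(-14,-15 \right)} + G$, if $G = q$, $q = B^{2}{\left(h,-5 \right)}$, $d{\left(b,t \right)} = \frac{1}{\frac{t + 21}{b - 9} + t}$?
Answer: $\frac{16132}{351} \approx 45.96$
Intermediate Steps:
$d{\left(b,t \right)} = \frac{1}{t + \frac{21 + t}{-9 + b}}$ ($d{\left(b,t \right)} = \frac{1}{\frac{21 + t}{-9 + b} + t} = \frac{1}{t + \frac{21 + t}{-9 + b}}$)
$q = 36$ ($q = 6^{2} = 36$)
$G = 36$
$- 152 d{\left(-14,-15 \right)} + G = - 152 \frac{-9 - 14}{21 - -120 - -210} + 36 = - 152 \frac{1}{21 + 120 + 210} \left(-23\right) + 36 = - 152 \cdot \frac{1}{351} \left(-23\right) + 36 = \left(-152\right) \left(- \frac{23}{351}\right) + 36 = \frac{3496}{351} + 36 = \frac{16132}{351}$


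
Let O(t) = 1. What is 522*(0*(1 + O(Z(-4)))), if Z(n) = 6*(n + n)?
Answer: 0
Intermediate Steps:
Z(n) = 12*n (Z(n) = 6*(2*n) = 12*n)
522*(0*(1 + O(Z(-4)))) = 522*(0*(1 + 1)) = 522*(0*2) = 522*0 = 0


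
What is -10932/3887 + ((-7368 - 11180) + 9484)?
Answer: -35242700/3887 ≈ -9066.8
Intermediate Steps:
-10932/3887 + ((-7368 - 11180) + 9484) = -10932*1/3887 + (-18548 + 9484) = -10932/3887 - 9064 = -35242700/3887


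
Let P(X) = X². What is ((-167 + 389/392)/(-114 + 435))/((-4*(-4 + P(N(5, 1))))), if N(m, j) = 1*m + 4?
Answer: 65075/38756256 ≈ 0.0016791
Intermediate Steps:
N(m, j) = 4 + m (N(m, j) = m + 4 = 4 + m)
((-167 + 389/392)/(-114 + 435))/((-4*(-4 + P(N(5, 1))))) = ((-167 + 389/392)/(-114 + 435))/((-4*(-4 + (4 + 5)²))) = ((-167 + 389*(1/392))/321)/((-4*(-4 + 9²))) = ((-167 + 389/392)*(1/321))/((-4*(-4 + 81))) = (-65075/392*1/321)/((-4*77)) = -65075/125832/(-308) = -65075/125832*(-1/308) = 65075/38756256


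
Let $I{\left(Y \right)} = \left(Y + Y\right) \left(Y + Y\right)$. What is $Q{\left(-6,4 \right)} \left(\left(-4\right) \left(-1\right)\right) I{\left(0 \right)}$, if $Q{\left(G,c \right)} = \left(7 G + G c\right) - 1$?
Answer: $0$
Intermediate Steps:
$I{\left(Y \right)} = 4 Y^{2}$ ($I{\left(Y \right)} = 2 Y 2 Y = 4 Y^{2}$)
$Q{\left(G,c \right)} = -1 + 7 G + G c$
$Q{\left(-6,4 \right)} \left(\left(-4\right) \left(-1\right)\right) I{\left(0 \right)} = \left(-1 + 7 \left(-6\right) - 24\right) \left(\left(-4\right) \left(-1\right)\right) 4 \cdot 0^{2} = \left(-1 - 42 - 24\right) 4 \cdot 4 \cdot 0 = \left(-67\right) 4 \cdot 0 = \left(-268\right) 0 = 0$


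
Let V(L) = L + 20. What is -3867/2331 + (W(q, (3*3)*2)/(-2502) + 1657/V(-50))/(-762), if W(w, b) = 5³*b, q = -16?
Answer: -1304658113/822982860 ≈ -1.5853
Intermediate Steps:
V(L) = 20 + L
W(w, b) = 125*b
-3867/2331 + (W(q, (3*3)*2)/(-2502) + 1657/V(-50))/(-762) = -3867/2331 + ((125*((3*3)*2))/(-2502) + 1657/(20 - 50))/(-762) = -3867*1/2331 + ((125*(9*2))*(-1/2502) + 1657/(-30))*(-1/762) = -1289/777 + ((125*18)*(-1/2502) + 1657*(-1/30))*(-1/762) = -1289/777 + (2250*(-1/2502) - 1657/30)*(-1/762) = -1289/777 + (-125/139 - 1657/30)*(-1/762) = -1289/777 - 234073/4170*(-1/762) = -1289/777 + 234073/3177540 = -1304658113/822982860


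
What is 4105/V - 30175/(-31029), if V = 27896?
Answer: 969135845/865584984 ≈ 1.1196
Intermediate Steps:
4105/V - 30175/(-31029) = 4105/27896 - 30175/(-31029) = 4105*(1/27896) - 30175*(-1/31029) = 4105/27896 + 30175/31029 = 969135845/865584984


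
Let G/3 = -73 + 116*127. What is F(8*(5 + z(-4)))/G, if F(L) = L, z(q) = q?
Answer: 8/43977 ≈ 0.00018191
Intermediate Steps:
G = 43977 (G = 3*(-73 + 116*127) = 3*(-73 + 14732) = 3*14659 = 43977)
F(8*(5 + z(-4)))/G = (8*(5 - 4))/43977 = (8*1)*(1/43977) = 8*(1/43977) = 8/43977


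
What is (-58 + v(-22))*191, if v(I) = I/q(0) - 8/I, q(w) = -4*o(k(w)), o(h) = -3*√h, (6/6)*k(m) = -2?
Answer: -121094/11 + 2101*I*√2/12 ≈ -11009.0 + 247.61*I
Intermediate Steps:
k(m) = -2
q(w) = 12*I*√2 (q(w) = -(-12)*√(-2) = -(-12)*I*√2 = 12*I*√2)
v(I) = -8/I - I*I*√2/24 (v(I) = I/((12*I*√2)) - 8/I = I*(-I*√2/24) - 8/I = -I*I*√2/24 - 8/I = -8/I - I*I*√2/24)
(-58 + v(-22))*191 = (-58 + (-8/(-22) - 1/24*I*(-22)*√2))*191 = (-58 + (-8*(-1/22) + 11*I*√2/12))*191 = (-58 + (4/11 + 11*I*√2/12))*191 = (-634/11 + 11*I*√2/12)*191 = -121094/11 + 2101*I*√2/12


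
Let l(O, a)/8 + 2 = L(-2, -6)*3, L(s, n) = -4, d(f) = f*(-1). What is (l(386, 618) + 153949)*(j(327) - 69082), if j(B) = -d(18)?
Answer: -10624598568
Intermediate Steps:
d(f) = -f
j(B) = 18 (j(B) = -(-1)*18 = -1*(-18) = 18)
l(O, a) = -112 (l(O, a) = -16 + 8*(-4*3) = -16 + 8*(-12) = -16 - 96 = -112)
(l(386, 618) + 153949)*(j(327) - 69082) = (-112 + 153949)*(18 - 69082) = 153837*(-69064) = -10624598568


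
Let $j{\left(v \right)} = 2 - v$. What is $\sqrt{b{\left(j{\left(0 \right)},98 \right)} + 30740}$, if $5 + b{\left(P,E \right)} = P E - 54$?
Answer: $\sqrt{30877} \approx 175.72$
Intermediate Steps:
$b{\left(P,E \right)} = -59 + E P$ ($b{\left(P,E \right)} = -5 + \left(P E - 54\right) = -5 + \left(E P - 54\right) = -5 + \left(-54 + E P\right) = -59 + E P$)
$\sqrt{b{\left(j{\left(0 \right)},98 \right)} + 30740} = \sqrt{\left(-59 + 98 \left(2 - 0\right)\right) + 30740} = \sqrt{\left(-59 + 98 \left(2 + 0\right)\right) + 30740} = \sqrt{\left(-59 + 98 \cdot 2\right) + 30740} = \sqrt{\left(-59 + 196\right) + 30740} = \sqrt{137 + 30740} = \sqrt{30877}$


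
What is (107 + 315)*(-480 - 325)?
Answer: -339710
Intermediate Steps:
(107 + 315)*(-480 - 325) = 422*(-805) = -339710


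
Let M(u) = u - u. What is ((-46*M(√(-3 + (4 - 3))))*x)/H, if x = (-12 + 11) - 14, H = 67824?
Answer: 0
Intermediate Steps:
M(u) = 0
x = -15 (x = -1 - 14 = -15)
((-46*M(√(-3 + (4 - 3))))*x)/H = (-46*0*(-15))/67824 = (0*(-15))*(1/67824) = 0*(1/67824) = 0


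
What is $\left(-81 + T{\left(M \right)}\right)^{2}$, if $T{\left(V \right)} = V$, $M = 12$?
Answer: $4761$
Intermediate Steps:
$\left(-81 + T{\left(M \right)}\right)^{2} = \left(-81 + 12\right)^{2} = \left(-69\right)^{2} = 4761$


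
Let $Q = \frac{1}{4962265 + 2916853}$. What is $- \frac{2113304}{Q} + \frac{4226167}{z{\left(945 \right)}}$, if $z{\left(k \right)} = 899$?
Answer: $- \frac{14969223451472761}{899} \approx -1.6651 \cdot 10^{13}$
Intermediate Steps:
$Q = \frac{1}{7879118} \approx 1.2692 \cdot 10^{-7}$
$- \frac{2113304}{Q} + \frac{4226167}{z{\left(945 \right)}} = - 2113304 \frac{1}{\frac{1}{7879118}} + \frac{4226167}{899} = \left(-2113304\right) 7879118 + 4226167 \cdot \frac{1}{899} = -16650971585872 + \frac{4226167}{899} = - \frac{14969223451472761}{899}$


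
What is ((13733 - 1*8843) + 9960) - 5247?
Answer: 9603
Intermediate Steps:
((13733 - 1*8843) + 9960) - 5247 = ((13733 - 8843) + 9960) - 5247 = (4890 + 9960) - 5247 = 14850 - 5247 = 9603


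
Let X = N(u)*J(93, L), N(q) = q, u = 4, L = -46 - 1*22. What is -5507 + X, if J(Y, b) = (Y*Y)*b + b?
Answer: -2358307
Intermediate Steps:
L = -68 (L = -46 - 22 = -68)
J(Y, b) = b + b*Y² (J(Y, b) = Y²*b + b = b*Y² + b = b + b*Y²)
X = -2352800 (X = 4*(-68*(1 + 93²)) = 4*(-68*(1 + 8649)) = 4*(-68*8650) = 4*(-588200) = -2352800)
-5507 + X = -5507 - 2352800 = -2358307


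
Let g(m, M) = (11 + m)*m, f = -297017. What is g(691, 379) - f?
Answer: 782099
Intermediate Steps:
g(m, M) = m*(11 + m)
g(691, 379) - f = 691*(11 + 691) - 1*(-297017) = 691*702 + 297017 = 485082 + 297017 = 782099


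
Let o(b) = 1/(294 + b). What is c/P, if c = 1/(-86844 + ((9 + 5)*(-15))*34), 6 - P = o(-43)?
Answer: -251/141445920 ≈ -1.7745e-6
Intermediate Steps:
P = 1505/251 (P = 6 - 1/(294 - 43) = 6 - 1/251 = 1505/251 ≈ 5.9960)
c = -1/93984 (c = 1/(-86844 + (14*(-15))*34) = 1/(-86844 - 210*34) = 1/(-86844 - 7140) = 1/(-93984) = -1/93984 ≈ -1.0640e-5)
c/P = -1/(93984*1505/251) = -1/93984*251/1505 = -251/141445920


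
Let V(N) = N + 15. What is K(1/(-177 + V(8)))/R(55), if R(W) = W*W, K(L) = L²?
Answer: 1/71740900 ≈ 1.3939e-8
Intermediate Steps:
V(N) = 15 + N
R(W) = W²
K(1/(-177 + V(8)))/R(55) = (1/(-177 + (15 + 8)))²/(55²) = (1/(-177 + 23))²/3025 = (1/(-154))²*(1/3025) = (-1/154)²*(1/3025) = (1/23716)*(1/3025) = 1/71740900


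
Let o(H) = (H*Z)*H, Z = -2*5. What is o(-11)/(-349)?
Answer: 1210/349 ≈ 3.4670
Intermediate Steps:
Z = -10 (Z = -2*5 = -10)
o(H) = -10*H² (o(H) = (H*(-10))*H = (-10*H)*H = -10*H²)
o(-11)/(-349) = -10*(-11)²/(-349) = -10*121*(-1/349) = -1210*(-1/349) = 1210/349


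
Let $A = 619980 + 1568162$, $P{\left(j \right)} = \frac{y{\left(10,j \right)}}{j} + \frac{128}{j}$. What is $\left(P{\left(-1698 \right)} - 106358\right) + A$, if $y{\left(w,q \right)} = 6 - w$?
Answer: $\frac{1767434554}{849} \approx 2.0818 \cdot 10^{6}$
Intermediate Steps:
$P{\left(j \right)} = \frac{124}{j}$ ($P{\left(j \right)} = \frac{6 - 10}{j} + \frac{128}{j} = - \frac{4}{j} + \frac{128}{j} = \frac{124}{j}$)
$A = 2188142$
$\left(P{\left(-1698 \right)} - 106358\right) + A = \left(\frac{124}{-1698} - 106358\right) + 2188142 = \left(124 \left(- \frac{1}{1698}\right) - 106358\right) + 2188142 = \left(- \frac{62}{849} - 106358\right) + 2188142 = - \frac{90298004}{849} + 2188142 = \frac{1767434554}{849}$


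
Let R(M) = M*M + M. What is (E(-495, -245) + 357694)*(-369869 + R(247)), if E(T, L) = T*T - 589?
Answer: -185825145690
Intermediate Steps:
R(M) = M + M² (R(M) = M² + M = M + M²)
E(T, L) = -589 + T² (E(T, L) = T² - 589 = -589 + T²)
(E(-495, -245) + 357694)*(-369869 + R(247)) = ((-589 + (-495)²) + 357694)*(-369869 + 247*(1 + 247)) = ((-589 + 245025) + 357694)*(-369869 + 247*248) = (244436 + 357694)*(-369869 + 61256) = 602130*(-308613) = -185825145690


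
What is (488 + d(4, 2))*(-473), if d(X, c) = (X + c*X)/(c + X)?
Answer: -231770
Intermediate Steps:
d(X, c) = (X + X*c)/(X + c)
(488 + d(4, 2))*(-473) = (488 + 4*(1 + 2)/(4 + 2))*(-473) = (488 + 4*3/6)*(-473) = (488 + 4*(1/6)*3)*(-473) = (488 + 2)*(-473) = 490*(-473) = -231770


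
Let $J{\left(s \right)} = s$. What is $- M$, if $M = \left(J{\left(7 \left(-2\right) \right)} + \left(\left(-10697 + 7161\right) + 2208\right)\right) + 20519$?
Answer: $-19177$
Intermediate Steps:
$M = 19177$ ($M = \left(7 \left(-2\right) + \left(\left(-10697 + 7161\right) + 2208\right)\right) + 20519 = \left(-14 + \left(-3536 + 2208\right)\right) + 20519 = \left(-14 - 1328\right) + 20519 = -1342 + 20519 = 19177$)
$- M = \left(-1\right) 19177 = -19177$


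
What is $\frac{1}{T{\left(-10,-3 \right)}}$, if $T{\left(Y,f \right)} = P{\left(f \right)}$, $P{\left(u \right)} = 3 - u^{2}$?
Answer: $- \frac{1}{6} \approx -0.16667$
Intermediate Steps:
$T{\left(Y,f \right)} = 3 - f^{2}$
$\frac{1}{T{\left(-10,-3 \right)}} = \frac{1}{3 - \left(-3\right)^{2}} = \frac{1}{3 - 9} = \frac{1}{-6} = - \frac{1}{6}$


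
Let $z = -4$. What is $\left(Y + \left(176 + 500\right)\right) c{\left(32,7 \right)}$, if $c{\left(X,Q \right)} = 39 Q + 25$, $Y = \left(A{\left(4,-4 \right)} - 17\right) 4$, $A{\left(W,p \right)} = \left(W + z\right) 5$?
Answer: $181184$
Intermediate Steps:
$A{\left(W,p \right)} = -20 + 5 W$ ($A{\left(W,p \right)} = \left(W - 4\right) 5 = \left(-4 + W\right) 5 = -20 + 5 W$)
$Y = -68$ ($Y = \left(\left(-20 + 5 \cdot 4\right) - 17\right) 4 = \left(\left(-20 + 20\right) - 17\right) 4 = \left(0 - 17\right) 4 = \left(-17\right) 4 = -68$)
$c{\left(X,Q \right)} = 25 + 39 Q$
$\left(Y + \left(176 + 500\right)\right) c{\left(32,7 \right)} = \left(-68 + \left(176 + 500\right)\right) \left(25 + 39 \cdot 7\right) = \left(-68 + 676\right) \left(25 + 273\right) = 608 \cdot 298 = 181184$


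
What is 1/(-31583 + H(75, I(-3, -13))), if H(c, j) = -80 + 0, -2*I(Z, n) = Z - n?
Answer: -1/31663 ≈ -3.1583e-5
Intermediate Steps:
I(Z, n) = n/2 - Z/2 (I(Z, n) = -(Z - n)/2 = n/2 - Z/2)
H(c, j) = -80
1/(-31583 + H(75, I(-3, -13))) = 1/(-31583 - 80) = 1/(-31663) = -1/31663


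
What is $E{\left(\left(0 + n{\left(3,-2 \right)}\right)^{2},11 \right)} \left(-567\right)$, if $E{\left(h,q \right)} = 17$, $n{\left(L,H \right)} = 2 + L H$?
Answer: $-9639$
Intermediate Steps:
$n{\left(L,H \right)} = 2 + H L$
$E{\left(\left(0 + n{\left(3,-2 \right)}\right)^{2},11 \right)} \left(-567\right) = 17 \left(-567\right) = -9639$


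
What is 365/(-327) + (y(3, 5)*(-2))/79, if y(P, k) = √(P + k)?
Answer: -365/327 - 4*√2/79 ≈ -1.1878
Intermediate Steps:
365/(-327) + (y(3, 5)*(-2))/79 = 365/(-327) + (√(3 + 5)*(-2))/79 = 365*(-1/327) + (√8*(-2))*(1/79) = -365/327 + ((2*√2)*(-2))*(1/79) = -365/327 - 4*√2*(1/79) = -365/327 - 4*√2/79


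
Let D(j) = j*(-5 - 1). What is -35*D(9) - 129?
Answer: 1761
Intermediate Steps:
D(j) = -6*j (D(j) = j*(-6) = -6*j)
-35*D(9) - 129 = -(-210)*9 - 129 = -35*(-54) - 129 = 1890 - 129 = 1761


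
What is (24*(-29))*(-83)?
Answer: 57768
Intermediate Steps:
(24*(-29))*(-83) = -696*(-83) = 57768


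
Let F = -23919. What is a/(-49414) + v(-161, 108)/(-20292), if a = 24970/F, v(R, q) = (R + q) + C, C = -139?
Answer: 9476579863/999324745503 ≈ 0.0094830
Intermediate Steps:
v(R, q) = -139 + R + q (v(R, q) = (R + q) - 139 = -139 + R + q)
a = -24970/23919 (a = 24970/(-23919) = 24970*(-1/23919) = -24970/23919 ≈ -1.0439)
a/(-49414) + v(-161, 108)/(-20292) = -24970/23919/(-49414) + (-139 - 161 + 108)/(-20292) = -24970/23919*(-1/49414) - 192*(-1/20292) = 12485/590966733 + 16/1691 = 9476579863/999324745503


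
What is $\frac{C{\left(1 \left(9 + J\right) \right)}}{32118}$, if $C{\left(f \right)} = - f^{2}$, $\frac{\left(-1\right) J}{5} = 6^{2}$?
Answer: $- \frac{9747}{10706} \approx -0.91042$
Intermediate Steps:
$J = -180$ ($J = - 5 \cdot 6^{2} = \left(-5\right) 36 = -180$)
$\frac{C{\left(1 \left(9 + J\right) \right)}}{32118} = \frac{\left(-1\right) \left(1 \left(9 - 180\right)\right)^{2}}{32118} = - \left(1 \left(-171\right)\right)^{2} \cdot \frac{1}{32118} = - \left(-171\right)^{2} \cdot \frac{1}{32118} = \left(-1\right) 29241 \cdot \frac{1}{32118} = \left(-29241\right) \frac{1}{32118} = - \frac{9747}{10706}$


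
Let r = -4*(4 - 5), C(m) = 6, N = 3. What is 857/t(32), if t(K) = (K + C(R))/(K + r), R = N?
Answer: 15426/19 ≈ 811.89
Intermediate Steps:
R = 3
r = 4 (r = -4*(-1) = 4)
t(K) = (6 + K)/(4 + K) (t(K) = (K + 6)/(K + 4) = (6 + K)/(4 + K))
857/t(32) = 857/(((6 + 32)/(4 + 32))) = 857/((38/36)) = 857/(((1/36)*38)) = 857/(19/18) = 857*(18/19) = 15426/19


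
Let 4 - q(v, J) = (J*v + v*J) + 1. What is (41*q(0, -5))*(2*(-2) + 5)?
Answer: 123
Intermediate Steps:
q(v, J) = 3 - 2*J*v (q(v, J) = 4 - ((J*v + v*J) + 1) = 4 - ((J*v + J*v) + 1) = 4 - (2*J*v + 1) = 4 - (1 + 2*J*v) = 4 + (-1 - 2*J*v) = 3 - 2*J*v)
(41*q(0, -5))*(2*(-2) + 5) = (41*(3 - 2*(-5)*0))*(2*(-2) + 5) = (41*(3 + 0))*(-4 + 5) = (41*3)*1 = 123*1 = 123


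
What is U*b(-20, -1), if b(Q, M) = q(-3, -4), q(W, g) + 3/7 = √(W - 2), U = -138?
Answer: 414/7 - 138*I*√5 ≈ 59.143 - 308.58*I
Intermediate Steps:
q(W, g) = -3/7 + √(-2 + W) (q(W, g) = -3/7 + √(W - 2) = -3/7 + √(-2 + W))
b(Q, M) = -3/7 + I*√5 (b(Q, M) = -3/7 + √(-2 - 3) = -3/7 + √(-5) = -3/7 + I*√5)
U*b(-20, -1) = -138*(-3/7 + I*√5) = 414/7 - 138*I*√5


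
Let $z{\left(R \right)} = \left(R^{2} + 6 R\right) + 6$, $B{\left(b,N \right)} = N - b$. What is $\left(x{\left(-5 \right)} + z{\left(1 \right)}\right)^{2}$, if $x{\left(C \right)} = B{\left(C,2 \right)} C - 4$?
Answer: $676$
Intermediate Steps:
$z{\left(R \right)} = 6 + R^{2} + 6 R$
$x{\left(C \right)} = -4 + C \left(2 - C\right)$ ($x{\left(C \right)} = \left(2 - C\right) C - 4 = C \left(2 - C\right) - 4 = -4 + C \left(2 - C\right)$)
$\left(x{\left(-5 \right)} + z{\left(1 \right)}\right)^{2} = \left(\left(-4 - - 5 \left(-2 - 5\right)\right) + \left(6 + 1^{2} + 6 \cdot 1\right)\right)^{2} = \left(\left(-4 - \left(-5\right) \left(-7\right)\right) + \left(6 + 1 + 6\right)\right)^{2} = \left(\left(-4 - 35\right) + 13\right)^{2} = \left(-39 + 13\right)^{2} = \left(-26\right)^{2} = 676$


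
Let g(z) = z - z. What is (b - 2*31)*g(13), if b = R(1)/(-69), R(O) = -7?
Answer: 0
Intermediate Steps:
g(z) = 0
b = 7/69 (b = -7/(-69) = -7*(-1/69) = 7/69 ≈ 0.10145)
(b - 2*31)*g(13) = (7/69 - 2*31)*0 = (7/69 - 62)*0 = -4271/69*0 = 0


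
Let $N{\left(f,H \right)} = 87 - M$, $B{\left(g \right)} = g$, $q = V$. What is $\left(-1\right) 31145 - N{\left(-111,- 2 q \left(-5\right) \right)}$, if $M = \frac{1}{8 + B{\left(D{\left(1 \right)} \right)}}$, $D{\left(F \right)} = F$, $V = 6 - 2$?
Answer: $- \frac{281087}{9} \approx -31232.0$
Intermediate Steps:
$V = 4$
$q = 4$
$M = \frac{1}{9}$ ($M = \frac{1}{8 + 1} = \frac{1}{9} \approx 0.11111$)
$N{\left(f,H \right)} = \frac{782}{9}$ ($N{\left(f,H \right)} = 87 - \frac{1}{9} = \frac{782}{9}$)
$\left(-1\right) 31145 - N{\left(-111,- 2 q \left(-5\right) \right)} = \left(-1\right) 31145 - \frac{782}{9} = -31145 - \frac{782}{9} = - \frac{281087}{9}$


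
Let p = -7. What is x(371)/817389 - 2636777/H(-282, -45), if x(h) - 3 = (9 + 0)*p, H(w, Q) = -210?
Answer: 239474722517/19072410 ≈ 12556.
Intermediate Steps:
x(h) = -60 (x(h) = 3 + (9 + 0)*(-7) = 3 + 9*(-7) = 3 - 63 = -60)
x(371)/817389 - 2636777/H(-282, -45) = -60/817389 - 2636777/(-210) = -60*1/817389 - 2636777*(-1/210) = -20/272463 + 2636777/210 = 239474722517/19072410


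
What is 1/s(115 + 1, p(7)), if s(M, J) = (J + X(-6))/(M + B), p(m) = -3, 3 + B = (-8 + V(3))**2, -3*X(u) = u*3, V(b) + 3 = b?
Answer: 59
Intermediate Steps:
V(b) = -3 + b
X(u) = -u (X(u) = -u*3/3 = -u)
B = 61 (B = -3 + (-8 + (-3 + 3))**2 = -3 + (-8 + 0)**2 = -3 + (-8)**2 = -3 + 64 = 61)
s(M, J) = (6 + J)/(61 + M) (s(M, J) = (J - 1*(-6))/(M + 61) = (J + 6)/(61 + M) = (6 + J)/(61 + M))
1/s(115 + 1, p(7)) = 1/((6 - 3)/(61 + (115 + 1))) = 1/(3/(61 + 116)) = 1/(3/177) = 1/((1/177)*3) = 1/(1/59) = 59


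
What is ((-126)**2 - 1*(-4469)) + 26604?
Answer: 46949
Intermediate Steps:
((-126)**2 - 1*(-4469)) + 26604 = (15876 + 4469) + 26604 = 20345 + 26604 = 46949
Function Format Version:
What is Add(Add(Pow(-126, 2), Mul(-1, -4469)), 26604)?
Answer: 46949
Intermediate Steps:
Add(Add(Pow(-126, 2), Mul(-1, -4469)), 26604) = Add(Add(15876, 4469), 26604) = Add(20345, 26604) = 46949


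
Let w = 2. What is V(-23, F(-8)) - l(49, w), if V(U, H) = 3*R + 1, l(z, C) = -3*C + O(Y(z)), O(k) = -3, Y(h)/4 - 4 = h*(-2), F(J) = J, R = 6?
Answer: 28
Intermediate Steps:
Y(h) = 16 - 8*h (Y(h) = 16 + 4*(h*(-2)) = 16 + 4*(-2*h) = 16 - 8*h)
l(z, C) = -3 - 3*C (l(z, C) = -3*C - 3 = -3 - 3*C)
V(U, H) = 19 (V(U, H) = 3*6 + 1 = 18 + 1 = 19)
V(-23, F(-8)) - l(49, w) = 19 - (-3 - 3*2) = 19 - (-3 - 6) = 19 - 1*(-9) = 19 + 9 = 28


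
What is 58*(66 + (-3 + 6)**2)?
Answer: 4350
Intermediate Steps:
58*(66 + (-3 + 6)**2) = 58*(66 + 3**2) = 58*(66 + 9) = 58*75 = 4350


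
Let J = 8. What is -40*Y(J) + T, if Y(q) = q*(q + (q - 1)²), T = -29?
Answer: -18269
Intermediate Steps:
Y(q) = q*(q + (-1 + q)²)
-40*Y(J) + T = -320*(8 + (-1 + 8)²) - 29 = -320*(8 + 7²) - 29 = -320*(8 + 49) - 29 = -320*57 - 29 = -40*456 - 29 = -18240 - 29 = -18269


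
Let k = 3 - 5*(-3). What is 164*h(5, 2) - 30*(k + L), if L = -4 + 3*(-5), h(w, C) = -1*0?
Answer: 30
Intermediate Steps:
h(w, C) = 0
L = -19 (L = -4 - 15 = -19)
k = 18 (k = 3 + 15 = 18)
164*h(5, 2) - 30*(k + L) = 164*0 - 30*(18 - 19) = 0 - 30*(-1) = 0 - 1*(-30) = 0 + 30 = 30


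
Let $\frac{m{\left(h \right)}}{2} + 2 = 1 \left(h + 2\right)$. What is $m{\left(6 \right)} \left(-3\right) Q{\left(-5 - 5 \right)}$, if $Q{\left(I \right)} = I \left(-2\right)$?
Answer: $-720$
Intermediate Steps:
$Q{\left(I \right)} = - 2 I$
$m{\left(h \right)} = 2 h$ ($m{\left(h \right)} = -4 + 2 \cdot 1 \left(h + 2\right) = -4 + 2 \cdot 1 \left(2 + h\right) = -4 + 2 \left(2 + h\right) = -4 + \left(4 + 2 h\right) = 2 h$)
$m{\left(6 \right)} \left(-3\right) Q{\left(-5 - 5 \right)} = 2 \cdot 6 \left(-3\right) \left(- 2 \left(-5 - 5\right)\right) = 12 \left(-3\right) \left(- 2 \left(-5 - 5\right)\right) = - 36 \left(\left(-2\right) \left(-10\right)\right) = \left(-36\right) 20 = -720$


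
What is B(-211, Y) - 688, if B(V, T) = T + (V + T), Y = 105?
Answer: -689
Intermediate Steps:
B(V, T) = V + 2*T (B(V, T) = T + (T + V) = V + 2*T)
B(-211, Y) - 688 = (-211 + 2*105) - 688 = (-211 + 210) - 688 = -1 - 688 = -689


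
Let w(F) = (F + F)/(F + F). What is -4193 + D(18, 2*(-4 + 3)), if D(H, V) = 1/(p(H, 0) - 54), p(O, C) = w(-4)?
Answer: -222230/53 ≈ -4193.0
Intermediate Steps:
w(F) = 1 (w(F) = (2*F)/((2*F)) = (2*F)*(1/(2*F)) = 1)
p(O, C) = 1
D(H, V) = -1/53 (D(H, V) = 1/(1 - 54) = 1/(-53) = -1/53)
-4193 + D(18, 2*(-4 + 3)) = -4193 - 1/53 = -222230/53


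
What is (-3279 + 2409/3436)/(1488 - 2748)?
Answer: 750949/288624 ≈ 2.6018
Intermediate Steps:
(-3279 + 2409/3436)/(1488 - 2748) = (-3279 + 2409*(1/3436))/(-1260) = (-3279 + 2409/3436)*(-1/1260) = -11264235/3436*(-1/1260) = 750949/288624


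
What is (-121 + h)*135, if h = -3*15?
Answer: -22410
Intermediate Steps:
h = -45
(-121 + h)*135 = (-121 - 45)*135 = -166*135 = -22410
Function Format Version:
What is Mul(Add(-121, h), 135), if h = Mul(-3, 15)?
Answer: -22410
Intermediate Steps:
h = -45
Mul(Add(-121, h), 135) = Mul(Add(-121, -45), 135) = Mul(-166, 135) = -22410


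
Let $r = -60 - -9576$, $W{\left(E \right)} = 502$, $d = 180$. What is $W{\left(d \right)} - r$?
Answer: $-9014$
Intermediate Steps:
$r = 9516$ ($r = -60 + 9576 = 9516$)
$W{\left(d \right)} - r = 502 - 9516 = -9014$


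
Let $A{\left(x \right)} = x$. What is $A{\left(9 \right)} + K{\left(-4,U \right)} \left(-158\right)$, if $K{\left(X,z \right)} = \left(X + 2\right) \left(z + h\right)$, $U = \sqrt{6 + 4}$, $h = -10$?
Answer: $-3151 + 316 \sqrt{10} \approx -2151.7$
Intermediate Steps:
$U = \sqrt{10} \approx 3.1623$
$K{\left(X,z \right)} = \left(-10 + z\right) \left(2 + X\right)$ ($K{\left(X,z \right)} = \left(X + 2\right) \left(z - 10\right) = \left(2 + X\right) \left(-10 + z\right) = \left(-10 + z\right) \left(2 + X\right)$)
$A{\left(9 \right)} + K{\left(-4,U \right)} \left(-158\right) = 9 + \left(-20 - -40 + 2 \sqrt{10} - 4 \sqrt{10}\right) \left(-158\right) = 9 + \left(-20 + 40 + 2 \sqrt{10} - 4 \sqrt{10}\right) \left(-158\right) = 9 + \left(20 - 2 \sqrt{10}\right) \left(-158\right) = 9 - \left(3160 - 316 \sqrt{10}\right) = -3151 + 316 \sqrt{10}$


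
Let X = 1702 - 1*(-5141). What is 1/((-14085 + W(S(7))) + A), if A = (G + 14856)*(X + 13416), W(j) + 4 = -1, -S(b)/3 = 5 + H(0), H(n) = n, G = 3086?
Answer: 1/363472888 ≈ 2.7512e-9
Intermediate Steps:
S(b) = -15 (S(b) = -3*(5 + 0) = -3*5 = -15)
W(j) = -5 (W(j) = -4 - 1 = -5)
X = 6843 (X = 1702 + 5141 = 6843)
A = 363486978 (A = (3086 + 14856)*(6843 + 13416) = 17942*20259 = 363486978)
1/((-14085 + W(S(7))) + A) = 1/((-14085 - 5) + 363486978) = 1/(-14090 + 363486978) = 1/363472888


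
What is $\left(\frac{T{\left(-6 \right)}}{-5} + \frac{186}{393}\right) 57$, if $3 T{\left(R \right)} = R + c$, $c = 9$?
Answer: $\frac{10203}{655} \approx 15.577$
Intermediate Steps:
$T{\left(R \right)} = 3 + \frac{R}{3}$ ($T{\left(R \right)} = \frac{R + 9}{3} = \frac{9 + R}{3} = 3 + \frac{R}{3}$)
$\left(\frac{T{\left(-6 \right)}}{-5} + \frac{186}{393}\right) 57 = \left(\frac{3 + \frac{1}{3} \left(-6\right)}{-5} + \frac{186}{393}\right) 57 = \left(\left(3 - 2\right) \left(- \frac{1}{5}\right) + 186 \cdot \frac{1}{393}\right) 57 = \left(1 \left(- \frac{1}{5}\right) + \frac{62}{131}\right) 57 = \left(- \frac{1}{5} + \frac{62}{131}\right) 57 = \frac{179}{655} \cdot 57 = \frac{10203}{655}$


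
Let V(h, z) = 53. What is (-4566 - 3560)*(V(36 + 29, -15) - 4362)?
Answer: 35014934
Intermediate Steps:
(-4566 - 3560)*(V(36 + 29, -15) - 4362) = (-4566 - 3560)*(53 - 4362) = -8126*(-4309) = 35014934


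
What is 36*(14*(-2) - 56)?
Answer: -3024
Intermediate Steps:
36*(14*(-2) - 56) = 36*(-28 - 56) = 36*(-84) = -3024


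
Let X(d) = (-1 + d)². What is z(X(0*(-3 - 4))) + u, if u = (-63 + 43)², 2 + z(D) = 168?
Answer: 566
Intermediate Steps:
z(D) = 166 (z(D) = -2 + 168 = 166)
u = 400 (u = (-20)² = 400)
z(X(0*(-3 - 4))) + u = 166 + 400 = 566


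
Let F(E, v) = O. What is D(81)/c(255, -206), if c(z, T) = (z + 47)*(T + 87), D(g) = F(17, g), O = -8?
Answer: 4/17969 ≈ 0.00022261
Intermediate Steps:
F(E, v) = -8
D(g) = -8
c(z, T) = (47 + z)*(87 + T)
D(81)/c(255, -206) = -8/(4089 + 47*(-206) + 87*255 - 206*255) = -8/(4089 - 9682 + 22185 - 52530) = -8/(-35938) = -8*(-1/35938) = 4/17969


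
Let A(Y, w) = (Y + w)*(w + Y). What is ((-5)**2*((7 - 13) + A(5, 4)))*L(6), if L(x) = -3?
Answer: -5625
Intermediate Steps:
A(Y, w) = (Y + w)**2 (A(Y, w) = (Y + w)*(Y + w) = (Y + w)**2)
((-5)**2*((7 - 13) + A(5, 4)))*L(6) = ((-5)**2*((7 - 13) + (5 + 4)**2))*(-3) = (25*(-6 + 9**2))*(-3) = (25*(-6 + 81))*(-3) = (25*75)*(-3) = 1875*(-3) = -5625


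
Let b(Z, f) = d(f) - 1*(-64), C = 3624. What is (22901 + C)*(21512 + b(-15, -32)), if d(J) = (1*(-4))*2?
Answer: 572091200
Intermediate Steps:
d(J) = -8 (d(J) = -4*2 = -8)
b(Z, f) = 56 (b(Z, f) = -8 - 1*(-64) = -8 + 64 = 56)
(22901 + C)*(21512 + b(-15, -32)) = (22901 + 3624)*(21512 + 56) = 26525*21568 = 572091200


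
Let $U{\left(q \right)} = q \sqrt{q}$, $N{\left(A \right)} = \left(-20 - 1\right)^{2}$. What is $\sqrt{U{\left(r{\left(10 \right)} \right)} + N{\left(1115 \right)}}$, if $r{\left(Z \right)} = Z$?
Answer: $\sqrt{441 + 10 \sqrt{10}} \approx 21.74$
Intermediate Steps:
$N{\left(A \right)} = 441$ ($N{\left(A \right)} = \left(-21\right)^{2} = 441$)
$U{\left(q \right)} = q^{\frac{3}{2}}$
$\sqrt{U{\left(r{\left(10 \right)} \right)} + N{\left(1115 \right)}} = \sqrt{10^{\frac{3}{2}} + 441} = \sqrt{10 \sqrt{10} + 441} = \sqrt{441 + 10 \sqrt{10}}$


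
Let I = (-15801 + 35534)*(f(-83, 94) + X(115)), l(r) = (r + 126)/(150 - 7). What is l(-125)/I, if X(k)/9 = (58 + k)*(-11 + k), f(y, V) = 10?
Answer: 1/456959725222 ≈ 2.1884e-12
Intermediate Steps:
X(k) = 9*(-11 + k)*(58 + k) (X(k) = 9*((58 + k)*(-11 + k)) = 9*((-11 + k)*(58 + k)) = 9*(-11 + k)*(58 + k))
l(r) = 126/143 + r/143 (l(r) = (126 + r)/143 = (126 + r)*(1/143) = 126/143 + r/143)
I = 3195522554 (I = (-15801 + 35534)*(10 + (-5742 + 9*115**2 + 423*115)) = 19733*(10 + (-5742 + 9*13225 + 48645)) = 19733*(10 + (-5742 + 119025 + 48645)) = 19733*(10 + 161928) = 19733*161938 = 3195522554)
l(-125)/I = (126/143 + (1/143)*(-125))/3195522554 = (126/143 - 125/143)*(1/3195522554) = (1/143)*(1/3195522554) = 1/456959725222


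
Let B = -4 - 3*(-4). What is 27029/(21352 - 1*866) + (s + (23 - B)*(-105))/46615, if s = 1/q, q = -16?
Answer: 9821520837/7639639120 ≈ 1.2856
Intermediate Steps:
B = 8 (B = -4 + 12 = 8)
s = -1/16 (s = 1/(-16) = -1/16 ≈ -0.062500)
27029/(21352 - 1*866) + (s + (23 - B)*(-105))/46615 = 27029/(21352 - 1*866) + (-1/16 + (23 - 1*8)*(-105))/46615 = 27029/(21352 - 866) + (-1/16 + (23 - 8)*(-105))*(1/46615) = 27029/20486 + (-1/16 + 15*(-105))*(1/46615) = 27029*(1/20486) + (-1/16 - 1575)*(1/46615) = 27029/20486 - 25201/16*1/46615 = 27029/20486 - 25201/745840 = 9821520837/7639639120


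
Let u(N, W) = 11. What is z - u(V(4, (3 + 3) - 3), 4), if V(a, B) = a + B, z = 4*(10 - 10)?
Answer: -11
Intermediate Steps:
z = 0 (z = 4*0 = 0)
V(a, B) = B + a
z - u(V(4, (3 + 3) - 3), 4) = 0 - 1*11 = 0 - 11 = -11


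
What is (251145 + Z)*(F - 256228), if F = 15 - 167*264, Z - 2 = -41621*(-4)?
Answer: -125415006931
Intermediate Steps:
Z = 166486 (Z = 2 - 41621*(-4) = 2 + 166484 = 166486)
F = -44073 (F = 15 - 44088 = -44073)
(251145 + Z)*(F - 256228) = (251145 + 166486)*(-44073 - 256228) = 417631*(-300301) = -125415006931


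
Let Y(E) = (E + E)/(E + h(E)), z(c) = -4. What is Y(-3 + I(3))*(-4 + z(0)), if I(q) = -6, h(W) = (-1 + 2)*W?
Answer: -8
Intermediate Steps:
h(W) = W (h(W) = 1*W = W)
Y(E) = 1 (Y(E) = (E + E)/(E + E) = (2*E)/((2*E)) = (2*E)*(1/(2*E)) = 1)
Y(-3 + I(3))*(-4 + z(0)) = 1*(-4 - 4) = 1*(-8) = -8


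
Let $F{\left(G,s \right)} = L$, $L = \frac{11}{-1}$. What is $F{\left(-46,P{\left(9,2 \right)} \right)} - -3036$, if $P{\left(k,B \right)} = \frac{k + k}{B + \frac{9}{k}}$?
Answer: $3025$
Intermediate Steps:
$P{\left(k,B \right)} = \frac{2 k}{B + \frac{9}{k}}$
$L = -11$ ($L = 11 \left(-1\right) = -11$)
$F{\left(G,s \right)} = -11$
$F{\left(-46,P{\left(9,2 \right)} \right)} - -3036 = -11 - -3036 = -11 + 3036 = 3025$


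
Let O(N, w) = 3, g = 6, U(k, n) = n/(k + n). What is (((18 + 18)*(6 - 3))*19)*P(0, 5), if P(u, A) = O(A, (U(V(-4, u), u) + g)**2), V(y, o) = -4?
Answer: 6156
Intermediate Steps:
P(u, A) = 3
(((18 + 18)*(6 - 3))*19)*P(0, 5) = (((18 + 18)*(6 - 3))*19)*3 = ((36*3)*19)*3 = (108*19)*3 = 2052*3 = 6156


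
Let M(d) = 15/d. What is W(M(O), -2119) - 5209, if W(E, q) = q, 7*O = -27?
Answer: -7328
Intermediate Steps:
O = -27/7 (O = (⅐)*(-27) = -27/7 ≈ -3.8571)
W(M(O), -2119) - 5209 = -2119 - 5209 = -7328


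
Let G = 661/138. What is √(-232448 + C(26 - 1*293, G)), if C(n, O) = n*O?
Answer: I*√494566102/46 ≈ 483.45*I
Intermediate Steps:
G = 661/138 (G = 661*(1/138) = 661/138 ≈ 4.7899)
C(n, O) = O*n
√(-232448 + C(26 - 1*293, G)) = √(-232448 + 661*(26 - 1*293)/138) = √(-232448 + 661*(26 - 293)/138) = √(-232448 + (661/138)*(-267)) = √(-232448 - 58829/46) = √(-10751437/46) = I*√494566102/46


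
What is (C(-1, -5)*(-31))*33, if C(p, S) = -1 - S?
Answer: -4092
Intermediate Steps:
(C(-1, -5)*(-31))*33 = ((-1 - 1*(-5))*(-31))*33 = ((-1 + 5)*(-31))*33 = (4*(-31))*33 = -124*33 = -4092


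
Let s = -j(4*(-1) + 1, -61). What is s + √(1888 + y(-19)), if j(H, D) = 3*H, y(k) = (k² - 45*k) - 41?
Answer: 9 + √3063 ≈ 64.344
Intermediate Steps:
y(k) = -41 + k² - 45*k
s = 9 (s = -3*(4*(-1) + 1) = -3*(-4 + 1) = -3*(-3) = -1*(-9) = 9)
s + √(1888 + y(-19)) = 9 + √(1888 + (-41 + (-19)² - 45*(-19))) = 9 + √(1888 + (-41 + 361 + 855)) = 9 + √(1888 + 1175) = 9 + √3063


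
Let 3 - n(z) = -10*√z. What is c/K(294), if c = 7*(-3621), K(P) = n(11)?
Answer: 76041/1091 - 253470*√11/1091 ≈ -700.85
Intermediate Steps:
n(z) = 3 + 10*√z (n(z) = 3 - (-5)*2*√z = 3 - (-10)*√z = 3 + 10*√z)
K(P) = 3 + 10*√11
c = -25347
c/K(294) = -25347/(3 + 10*√11)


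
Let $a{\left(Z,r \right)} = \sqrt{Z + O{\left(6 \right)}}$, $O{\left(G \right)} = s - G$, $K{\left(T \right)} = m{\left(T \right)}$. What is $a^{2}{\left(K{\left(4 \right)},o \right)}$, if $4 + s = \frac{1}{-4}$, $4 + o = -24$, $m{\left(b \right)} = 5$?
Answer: $- \frac{21}{4} \approx -5.25$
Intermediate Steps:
$K{\left(T \right)} = 5$
$o = -28$ ($o = -4 - 24 = -28$)
$s = - \frac{17}{4}$ ($s = -4 + \frac{1}{-4} = -4 - \frac{1}{4} = - \frac{17}{4} \approx -4.25$)
$O{\left(G \right)} = - \frac{17}{4} - G$
$a{\left(Z,r \right)} = \sqrt{- \frac{41}{4} + Z}$ ($a{\left(Z,r \right)} = \sqrt{Z - \frac{41}{4}} = \sqrt{- \frac{41}{4} + Z}$)
$a^{2}{\left(K{\left(4 \right)},o \right)} = \left(\frac{\sqrt{-41 + 4 \cdot 5}}{2}\right)^{2} = \left(\frac{\sqrt{-41 + 20}}{2}\right)^{2} = \left(\frac{\sqrt{-21}}{2}\right)^{2} = \left(\frac{i \sqrt{21}}{2}\right)^{2} = - \frac{21}{4}$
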